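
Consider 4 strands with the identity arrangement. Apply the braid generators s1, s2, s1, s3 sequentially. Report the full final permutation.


Starting with identity [1, 2, 3, 4].
Apply generators in sequence:
  After s1: [2, 1, 3, 4]
  After s2: [2, 3, 1, 4]
  After s1: [3, 2, 1, 4]
  After s3: [3, 2, 4, 1]
Final permutation: [3, 2, 4, 1]

[3, 2, 4, 1]


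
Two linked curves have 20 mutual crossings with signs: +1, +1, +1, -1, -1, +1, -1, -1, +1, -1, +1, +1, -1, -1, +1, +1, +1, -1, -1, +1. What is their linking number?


Step 1: Count positive crossings: 11
Step 2: Count negative crossings: 9
Step 3: Sum of signs = 11 - 9 = 2
Step 4: Linking number = sum/2 = 2/2 = 1

1


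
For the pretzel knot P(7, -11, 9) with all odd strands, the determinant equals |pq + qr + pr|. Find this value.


Step 1: Compute pq + qr + pr.
pq = 7*(-11) = -77
qr = (-11)*9 = -99
pr = 7*9 = 63
pq + qr + pr = -77 + (-99) + 63 = -113
Step 2: Take absolute value.
det(P(7,-11,9)) = |-113| = 113

113


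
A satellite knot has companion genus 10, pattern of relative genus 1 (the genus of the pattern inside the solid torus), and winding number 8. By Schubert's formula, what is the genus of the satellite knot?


Schubert: g(satellite) = g_rel(pattern) + |winding| * g(companion),
where g_rel(pattern) is the genus of the pattern relative to the solid torus.
= 1 + 8 * 10
= 1 + 80 = 81

81


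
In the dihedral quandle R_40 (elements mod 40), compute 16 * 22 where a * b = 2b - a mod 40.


16 * 22 = 2*22 - 16 mod 40
= 44 - 16 mod 40
= 28 mod 40 = 28

28


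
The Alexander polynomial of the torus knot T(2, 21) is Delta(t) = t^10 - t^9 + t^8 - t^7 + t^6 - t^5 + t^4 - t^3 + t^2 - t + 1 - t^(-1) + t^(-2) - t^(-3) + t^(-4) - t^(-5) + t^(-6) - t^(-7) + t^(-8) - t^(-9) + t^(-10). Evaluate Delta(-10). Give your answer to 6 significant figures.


Substituting t = -10 into Delta(t) = t^10 - t^9 + t^8 - t^7 + t^6 - t^5 + t^4 - t^3 + t^2 - t + 1 - t^(-1) + t^(-2) - t^(-3) + t^(-4) - t^(-5) + t^(-6) - t^(-7) + t^(-8) - t^(-9) + t^(-10):
Term values: (10000000000) + (1000000000) + (100000000) + (10000000) + (1000000) + (100000) + (10000) + (1000) + (100) + (10) + (1) + (0.1) + (0.01) + (0.001) + (0.0001) + (1e-05) + (1e-06) + (1e-07) + (1e-08) + (1e-09) + (1e-10)
Sum = 1.111111111e+10
Rounded to 6 significant figures: 1.11111e+10

1.11111e+10


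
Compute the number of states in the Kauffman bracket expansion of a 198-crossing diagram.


Each crossing contributes 2 choices (A-smoothing or B-smoothing).
Total states = 2^198 = 401734511064747568885490523085290650630550748445698208825344

401734511064747568885490523085290650630550748445698208825344


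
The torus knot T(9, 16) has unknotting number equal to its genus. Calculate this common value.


For a torus knot T(p,q), both the unknotting number and genus equal (p-1)(q-1)/2.
= (9-1)(16-1)/2
= 8*15/2
= 120/2 = 60

60


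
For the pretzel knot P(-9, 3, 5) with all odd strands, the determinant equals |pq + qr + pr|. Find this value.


Step 1: Compute pq + qr + pr.
pq = (-9)*3 = -27
qr = 3*5 = 15
pr = (-9)*5 = -45
pq + qr + pr = -27 + 15 + (-45) = -57
Step 2: Take absolute value.
det(P(-9,3,5)) = |-57| = 57

57


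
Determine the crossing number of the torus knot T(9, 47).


For a torus knot T(p, q) with gcd(p,q)=1,
the crossing number is min(p*(q-1), q*(p-1)).
p*(q-1) = 9*46 = 414
q*(p-1) = 47*8 = 376
min(414, 376) = 376

376


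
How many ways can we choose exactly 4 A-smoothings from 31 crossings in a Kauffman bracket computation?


We choose which 4 of 31 crossings get A-smoothings.
C(31, 4) = 31! / (4! * 27!)
= 31465

31465


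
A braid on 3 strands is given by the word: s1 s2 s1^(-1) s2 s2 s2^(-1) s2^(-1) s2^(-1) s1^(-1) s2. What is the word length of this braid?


The word length counts the number of generators (including inverses).
Listing each generator: s1, s2, s1^(-1), s2, s2, s2^(-1), s2^(-1), s2^(-1), s1^(-1), s2
There are 10 generators in this braid word.

10


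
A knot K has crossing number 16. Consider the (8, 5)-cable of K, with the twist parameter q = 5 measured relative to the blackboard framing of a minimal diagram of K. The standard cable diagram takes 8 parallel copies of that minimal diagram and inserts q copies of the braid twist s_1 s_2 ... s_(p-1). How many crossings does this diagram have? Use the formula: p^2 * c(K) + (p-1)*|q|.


Step 1: Each of the c(K) crossings of the companion diagram becomes p*p = p^2 crossings among the p parallel strands, and each of the |q| twists s_1 s_2 ... s_(p-1) adds (p-1) crossings.
  Crossings = p^2 * c(K) + (p-1)*|q|
Step 2: = 8^2 * 16 + (8-1)*5
Step 3: = 64*16 + 7*5
Step 4: = 1024 + 35 = 1059

1059


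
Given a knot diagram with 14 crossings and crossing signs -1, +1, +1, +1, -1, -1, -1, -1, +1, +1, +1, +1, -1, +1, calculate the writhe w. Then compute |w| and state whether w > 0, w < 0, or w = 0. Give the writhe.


Step 1: Count positive crossings (+1).
Positive crossings: 8
Step 2: Count negative crossings (-1).
Negative crossings: 6
Step 3: Writhe = (positive) - (negative)
w = 8 - 6 = 2
Step 4: |w| = 2, and w is positive

2


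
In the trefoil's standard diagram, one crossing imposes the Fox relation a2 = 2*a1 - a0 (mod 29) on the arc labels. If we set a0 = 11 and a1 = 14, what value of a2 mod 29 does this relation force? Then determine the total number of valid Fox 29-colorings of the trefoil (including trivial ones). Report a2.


Step 1: Apply the given crossing relation 2*a1 - a0 - a2 = 0 (mod 29).
  a2 = 2*a1 - a0 mod 29
  a2 = 2*14 - 11 mod 29
  a2 = 28 - 11 mod 29
  a2 = 17 mod 29 = 17
Step 2: The trefoil has determinant 3.
  Number of Fox p-colorings (p prime) is p^2 if p = 3, else p.
  Since 29 does not divide 3, only trivial (constant) colorings exist.
  (So the trial a0 = 11, a1 = 14 with a0 != a1 does NOT extend to a valid coloring of the whole trefoil: the other two crossing relations require 3*(a1 - a0) = 0 (mod 29), which fails.)
  Total colorings = 29
Step 3: a2 = 17, total Fox 29-colorings = 29

17


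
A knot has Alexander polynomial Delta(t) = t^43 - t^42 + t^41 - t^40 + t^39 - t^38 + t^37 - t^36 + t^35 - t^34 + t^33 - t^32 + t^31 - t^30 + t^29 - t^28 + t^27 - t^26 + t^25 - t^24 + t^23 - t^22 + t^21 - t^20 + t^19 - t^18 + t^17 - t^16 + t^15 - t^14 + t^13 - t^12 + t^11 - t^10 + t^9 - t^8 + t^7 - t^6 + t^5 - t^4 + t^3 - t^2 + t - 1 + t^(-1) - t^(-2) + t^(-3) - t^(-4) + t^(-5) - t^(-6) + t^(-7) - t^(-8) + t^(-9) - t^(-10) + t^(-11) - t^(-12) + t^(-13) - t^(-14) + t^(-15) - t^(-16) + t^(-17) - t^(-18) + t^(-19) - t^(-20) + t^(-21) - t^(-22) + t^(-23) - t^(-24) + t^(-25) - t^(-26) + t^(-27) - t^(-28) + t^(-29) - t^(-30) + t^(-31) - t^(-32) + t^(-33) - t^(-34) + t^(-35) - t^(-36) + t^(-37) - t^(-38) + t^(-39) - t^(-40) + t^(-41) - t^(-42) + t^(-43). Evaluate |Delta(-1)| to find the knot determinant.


Step 1: The polynomial has 87 terms with alternating signs, exponents from 43 down to -43.
Step 2: Substitute t = -1. The i-th term has coefficient (-1)^i and exponent (m-i),
  so its value is (-1)^i * (-1)^(m-i) = (-1)^m = -1 for every i.
Step 3: All 87 terms equal -1, so Delta(-1) = 87 * (-1) = -87
Step 4: |Delta(-1)| = 87

87


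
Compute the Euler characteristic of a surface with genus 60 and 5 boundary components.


chi = 2 - 2g - b
= 2 - 2*60 - 5
= 2 - 120 - 5 = -123

-123


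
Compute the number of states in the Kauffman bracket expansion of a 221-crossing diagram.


Each crossing contributes 2 choices (A-smoothing or B-smoothing).
Total states = 2^221 = 3369993333393829974333376885877453834204643052817571560137951281152

3369993333393829974333376885877453834204643052817571560137951281152


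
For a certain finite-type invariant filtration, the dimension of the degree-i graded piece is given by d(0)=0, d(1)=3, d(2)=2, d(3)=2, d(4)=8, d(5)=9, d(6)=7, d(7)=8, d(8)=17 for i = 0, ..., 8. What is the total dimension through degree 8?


Total dimension = d(0) + d(1) + ... + d(8)
= 0 + 3 + 2 + 2 + 8 + 9 + 7 + 8 + 17
= 56

56


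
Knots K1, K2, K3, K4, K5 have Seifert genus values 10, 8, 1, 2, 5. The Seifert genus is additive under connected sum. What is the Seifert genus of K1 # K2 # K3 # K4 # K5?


The Seifert genus is additive under connected sum.
Seifert genus(K1 # K2 # K3 # K4 # K5) = (10) + (8) + (1) + (2) + (5)
= 26

26


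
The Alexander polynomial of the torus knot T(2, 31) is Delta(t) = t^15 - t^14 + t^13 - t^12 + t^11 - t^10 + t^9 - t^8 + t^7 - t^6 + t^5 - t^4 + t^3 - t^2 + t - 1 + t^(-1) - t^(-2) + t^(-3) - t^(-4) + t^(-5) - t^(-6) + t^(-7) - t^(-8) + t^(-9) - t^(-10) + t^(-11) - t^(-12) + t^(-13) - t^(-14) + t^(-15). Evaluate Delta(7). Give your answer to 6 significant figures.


Substituting t = 7 into Delta(t) = t^15 - t^14 + t^13 - t^12 + t^11 - t^10 + t^9 - t^8 + t^7 - t^6 + t^5 - t^4 + t^3 - t^2 + t - 1 + t^(-1) - t^(-2) + t^(-3) - t^(-4) + t^(-5) - t^(-6) + t^(-7) - t^(-8) + t^(-9) - t^(-10) + t^(-11) - t^(-12) + t^(-13) - t^(-14) + t^(-15):
Term values: (4747561509943) + (-678223072849) + (96889010407) + (-13841287201) + (1977326743) + (-282475249) + (40353607) + (-5764801) + (823543) + (-117649) + (16807) + (-2401) + (343) + (-49) + (7) + (-1) + (0.142857) + (-0.0204082) + (0.00291545) + (-0.000416493) + (5.9499e-05) + (-8.49986e-06) + (1.21427e-06) + (-1.73467e-07) + (2.47809e-08) + (-3.54013e-09) + (5.05733e-10) + (-7.22476e-11) + (1.03211e-11) + (-1.47444e-12) + (2.10634e-13)
Sum = 4.154116321e+12
Rounded to 6 significant figures: 4.15412e+12

4.15412e+12


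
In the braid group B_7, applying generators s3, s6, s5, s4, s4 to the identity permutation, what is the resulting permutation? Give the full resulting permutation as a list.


Starting with identity [1, 2, 3, 4, 5, 6, 7].
Apply generators in sequence:
  After s3: [1, 2, 4, 3, 5, 6, 7]
  After s6: [1, 2, 4, 3, 5, 7, 6]
  After s5: [1, 2, 4, 3, 7, 5, 6]
  After s4: [1, 2, 4, 7, 3, 5, 6]
  After s4: [1, 2, 4, 3, 7, 5, 6]
Final permutation: [1, 2, 4, 3, 7, 5, 6]

[1, 2, 4, 3, 7, 5, 6]


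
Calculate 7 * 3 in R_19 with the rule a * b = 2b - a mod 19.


7 * 3 = 2*3 - 7 mod 19
= 6 - 7 mod 19
= -1 mod 19 = 18

18


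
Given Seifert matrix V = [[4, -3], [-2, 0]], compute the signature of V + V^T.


Step 1: V + V^T = [[8, -5], [-5, 0]]
Step 2: trace = 8, det = -25
Step 3: Discriminant = 8^2 - 4*(-25) = 164
Step 4: Eigenvalues: 10.4031, -2.40312
Step 5: Signature = (# positive eigenvalues) - (# negative eigenvalues) = 0

0


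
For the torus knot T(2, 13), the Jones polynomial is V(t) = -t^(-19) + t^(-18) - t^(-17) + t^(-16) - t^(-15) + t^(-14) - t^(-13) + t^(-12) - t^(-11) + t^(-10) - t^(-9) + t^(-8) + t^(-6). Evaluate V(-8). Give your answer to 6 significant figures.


Substituting t = -8 into V(t) = -t^(-19) + t^(-18) - t^(-17) + t^(-16) - t^(-15) + t^(-14) - t^(-13) + t^(-12) - t^(-11) + t^(-10) - t^(-9) + t^(-8) + t^(-6):
  (-)t^(-19) = 6.93889e-18
  (+)t^(-18) = 5.55112e-17
  (-)t^(-17) = 4.44089e-16
  (+)t^(-16) = 3.55271e-15
  (-)t^(-15) = 2.84217e-14
  (+)t^(-14) = 2.27374e-13
  (-)t^(-13) = 1.81899e-12
  (+)t^(-12) = 1.45519e-11
  (-)t^(-11) = 1.16415e-10
  (+)t^(-10) = 9.31323e-10
  (-)t^(-9) = 7.45058e-09
  (+)t^(-8) = 5.96046e-08
  (+)t^(-6) = 3.8147e-06
Sum = (6.93889e-18) + (5.55112e-17) + (4.44089e-16) + (3.55271e-15) + (2.84217e-14) + (2.27374e-13) + (1.81899e-12) + (1.45519e-11) + (1.16415e-10) + (9.31323e-10) + (7.45058e-09) + (5.96046e-08) + (3.8147e-06)
= 3.88281686e-06
Rounded to 6 significant figures: 3.88282e-06

3.88282e-06


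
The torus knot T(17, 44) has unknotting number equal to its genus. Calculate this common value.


For a torus knot T(p,q), both the unknotting number and genus equal (p-1)(q-1)/2.
= (17-1)(44-1)/2
= 16*43/2
= 688/2 = 344

344


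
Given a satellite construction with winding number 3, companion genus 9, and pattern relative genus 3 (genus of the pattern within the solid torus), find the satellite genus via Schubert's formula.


Schubert: g(satellite) = g_rel(pattern) + |winding| * g(companion),
where g_rel(pattern) is the genus of the pattern relative to the solid torus.
= 3 + 3 * 9
= 3 + 27 = 30

30


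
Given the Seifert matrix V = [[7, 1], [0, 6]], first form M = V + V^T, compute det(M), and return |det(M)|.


Step 1: Form V + V^T where V = [[7, 1], [0, 6]]
  V^T = [[7, 0], [1, 6]]
  V + V^T = [[14, 1], [1, 12]]
Step 2: det(V + V^T) = 14*12 - 1*1
  = 168 - 1 = 167
Step 3: Knot determinant = |det(V + V^T)| = |167| = 167

167


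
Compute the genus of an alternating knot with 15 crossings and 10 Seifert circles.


For alternating knots, g = (c - s + 1)/2.
= (15 - 10 + 1)/2
= 6/2 = 3

3


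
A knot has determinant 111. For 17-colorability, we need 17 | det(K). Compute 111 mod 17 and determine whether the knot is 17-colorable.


Step 1: A knot is p-colorable if and only if p divides its determinant.
Step 2: Compute 111 mod 17.
111 = 6 * 17 + 9
Step 3: 111 mod 17 = 9
Step 4: The knot is 17-colorable: no

9


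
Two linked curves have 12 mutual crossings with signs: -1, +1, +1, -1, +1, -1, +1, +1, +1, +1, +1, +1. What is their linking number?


Step 1: Count positive crossings: 9
Step 2: Count negative crossings: 3
Step 3: Sum of signs = 9 - 3 = 6
Step 4: Linking number = sum/2 = 6/2 = 3

3


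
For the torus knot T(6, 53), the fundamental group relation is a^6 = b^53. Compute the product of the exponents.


The relation is a^6 = b^53.
Product of exponents = 6 * 53
= 318

318


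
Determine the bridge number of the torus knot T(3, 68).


The bridge number of T(p,q) is min(p,q).
min(3, 68) = 3

3


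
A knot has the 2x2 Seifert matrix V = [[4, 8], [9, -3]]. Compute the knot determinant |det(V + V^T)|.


Step 1: Form V + V^T where V = [[4, 8], [9, -3]]
  V^T = [[4, 9], [8, -3]]
  V + V^T = [[8, 17], [17, -6]]
Step 2: det(V + V^T) = 8*(-6) - 17*17
  = -48 - 289 = -337
Step 3: Knot determinant = |det(V + V^T)| = |-337| = 337

337


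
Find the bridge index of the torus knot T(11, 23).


The bridge number of T(p,q) is min(p,q).
min(11, 23) = 11

11


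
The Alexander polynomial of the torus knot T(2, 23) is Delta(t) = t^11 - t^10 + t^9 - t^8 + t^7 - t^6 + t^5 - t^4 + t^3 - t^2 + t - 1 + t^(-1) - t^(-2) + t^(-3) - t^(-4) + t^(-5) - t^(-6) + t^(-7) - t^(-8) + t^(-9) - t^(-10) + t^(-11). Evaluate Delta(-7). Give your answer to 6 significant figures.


Substituting t = -7 into Delta(t) = t^11 - t^10 + t^9 - t^8 + t^7 - t^6 + t^5 - t^4 + t^3 - t^2 + t - 1 + t^(-1) - t^(-2) + t^(-3) - t^(-4) + t^(-5) - t^(-6) + t^(-7) - t^(-8) + t^(-9) - t^(-10) + t^(-11):
Term values: (-1977326743) + (-282475249) + (-40353607) + (-5764801) + (-823543) + (-117649) + (-16807) + (-2401) + (-343) + (-49) + (-7) + (-1) + (-0.142857) + (-0.0204082) + (-0.00291545) + (-0.000416493) + (-5.9499e-05) + (-8.49986e-06) + (-1.21427e-06) + (-1.73467e-07) + (-2.47809e-08) + (-3.54013e-09) + (-5.05733e-10)
Sum = -2306881200
Rounded to 6 significant figures: -2.30688e+09

-2.30688e+09


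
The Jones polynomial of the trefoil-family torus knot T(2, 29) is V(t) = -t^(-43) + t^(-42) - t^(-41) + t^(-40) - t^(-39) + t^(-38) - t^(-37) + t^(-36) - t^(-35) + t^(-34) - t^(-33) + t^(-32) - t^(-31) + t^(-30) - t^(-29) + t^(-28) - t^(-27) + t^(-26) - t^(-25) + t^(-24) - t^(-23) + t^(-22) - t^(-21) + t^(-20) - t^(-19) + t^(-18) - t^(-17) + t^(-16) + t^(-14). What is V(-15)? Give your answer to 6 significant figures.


Substituting t = -15 into V(t) = -t^(-43) + t^(-42) - t^(-41) + t^(-40) - t^(-39) + t^(-38) - t^(-37) + t^(-36) - t^(-35) + t^(-34) - t^(-33) + t^(-32) - t^(-31) + t^(-30) - t^(-29) + t^(-28) - t^(-27) + t^(-26) - t^(-25) + t^(-24) - t^(-23) + t^(-22) - t^(-21) + t^(-20) - t^(-19) + t^(-18) - t^(-17) + t^(-16) + t^(-14):
  (-)t^(-43) = 2.67964e-51
  (+)t^(-42) = 4.01945e-50
  (-)t^(-41) = 6.02918e-49
  (+)t^(-40) = 9.04377e-48
  (-)t^(-39) = 1.35657e-46
  (+)t^(-38) = 2.03485e-45
  (-)t^(-37) = 3.05227e-44
  (+)t^(-36) = 4.57841e-43
  (-)t^(-35) = 6.86761e-42
  (+)t^(-34) = 1.03014e-40
  (-)t^(-33) = 1.54521e-39
  (+)t^(-32) = 2.31782e-38
  (-)t^(-31) = 3.47673e-37
  (+)t^(-30) = 5.2151e-36
  (-)t^(-29) = 7.82264e-35
  (+)t^(-28) = 1.1734e-33
  (-)t^(-27) = 1.76009e-32
  (+)t^(-26) = 2.64014e-31
  (-)t^(-25) = 3.96021e-30
  (+)t^(-24) = 5.94032e-29
  (-)t^(-23) = 8.91048e-28
  (+)t^(-22) = 1.33657e-26
  (-)t^(-21) = 2.00486e-25
  (+)t^(-20) = 3.00729e-24
  (-)t^(-19) = 4.51093e-23
  (+)t^(-18) = 6.76639e-22
  (-)t^(-17) = 1.01496e-20
  (+)t^(-16) = 1.52244e-19
  (+)t^(-14) = 3.42549e-17
Sum = (2.67964e-51) + (4.01945e-50) + (6.02918e-49) + (9.04377e-48) + (1.35657e-46) + (2.03485e-45) + (3.05227e-44) + (4.57841e-43) + (6.86761e-42) + (1.03014e-40) + (1.54521e-39) + (2.31782e-38) + (3.47673e-37) + (5.2151e-36) + (7.82264e-35) + (1.1734e-33) + (1.76009e-32) + (2.64014e-31) + (3.96021e-30) + (5.94032e-29) + (8.91048e-28) + (1.33657e-26) + (2.00486e-25) + (3.00729e-24) + (4.51093e-23) + (6.76639e-22) + (1.01496e-20) + (1.52244e-19) + (3.42549e-17)
= 3.441799235e-17
Rounded to 6 significant figures: 3.4418e-17

3.4418e-17


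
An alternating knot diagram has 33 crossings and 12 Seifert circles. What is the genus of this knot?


For alternating knots, g = (c - s + 1)/2.
= (33 - 12 + 1)/2
= 22/2 = 11

11


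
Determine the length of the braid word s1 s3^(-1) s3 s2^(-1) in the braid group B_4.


The word length counts the number of generators (including inverses).
Listing each generator: s1, s3^(-1), s3, s2^(-1)
There are 4 generators in this braid word.

4


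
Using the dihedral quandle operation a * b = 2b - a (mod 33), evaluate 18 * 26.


18 * 26 = 2*26 - 18 mod 33
= 52 - 18 mod 33
= 34 mod 33 = 1

1


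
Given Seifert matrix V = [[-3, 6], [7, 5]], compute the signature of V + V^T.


Step 1: V + V^T = [[-6, 13], [13, 10]]
Step 2: trace = 4, det = -229
Step 3: Discriminant = 4^2 - 4*(-229) = 932
Step 4: Eigenvalues: 17.2643, -13.2643
Step 5: Signature = (# positive eigenvalues) - (# negative eigenvalues) = 0

0


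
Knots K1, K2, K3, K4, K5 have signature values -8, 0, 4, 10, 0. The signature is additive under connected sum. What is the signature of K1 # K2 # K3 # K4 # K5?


The signature is additive under connected sum.
signature(K1 # K2 # K3 # K4 # K5) = (-8) + (0) + (4) + (10) + (0)
= 6

6


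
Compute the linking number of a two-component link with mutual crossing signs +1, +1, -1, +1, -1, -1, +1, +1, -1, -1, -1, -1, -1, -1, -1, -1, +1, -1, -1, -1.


Step 1: Count positive crossings: 6
Step 2: Count negative crossings: 14
Step 3: Sum of signs = 6 - 14 = -8
Step 4: Linking number = sum/2 = -8/2 = -4

-4


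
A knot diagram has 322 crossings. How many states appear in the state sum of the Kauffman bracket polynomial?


Each crossing contributes 2 choices (A-smoothing or B-smoothing).
Total states = 2^322 = 8543948143683640329580086824678208458410818089426611079788166431288878903122562200091848347746304

8543948143683640329580086824678208458410818089426611079788166431288878903122562200091848347746304


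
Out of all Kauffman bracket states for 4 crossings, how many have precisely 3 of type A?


We choose which 3 of 4 crossings get A-smoothings.
C(4, 3) = 4! / (3! * 1!)
= 4

4


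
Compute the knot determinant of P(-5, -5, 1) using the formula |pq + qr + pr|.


Step 1: Compute pq + qr + pr.
pq = (-5)*(-5) = 25
qr = (-5)*1 = -5
pr = (-5)*1 = -5
pq + qr + pr = 25 + (-5) + (-5) = 15
Step 2: Take absolute value.
det(P(-5,-5,1)) = |15| = 15

15


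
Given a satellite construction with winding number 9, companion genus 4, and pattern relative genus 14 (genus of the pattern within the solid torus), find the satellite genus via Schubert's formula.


Schubert: g(satellite) = g_rel(pattern) + |winding| * g(companion),
where g_rel(pattern) is the genus of the pattern relative to the solid torus.
= 14 + 9 * 4
= 14 + 36 = 50

50


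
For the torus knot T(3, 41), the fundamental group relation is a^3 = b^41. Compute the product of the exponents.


The relation is a^3 = b^41.
Product of exponents = 3 * 41
= 123

123


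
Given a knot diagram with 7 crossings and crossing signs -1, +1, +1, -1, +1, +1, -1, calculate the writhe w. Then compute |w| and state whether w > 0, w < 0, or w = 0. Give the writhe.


Step 1: Count positive crossings (+1).
Positive crossings: 4
Step 2: Count negative crossings (-1).
Negative crossings: 3
Step 3: Writhe = (positive) - (negative)
w = 4 - 3 = 1
Step 4: |w| = 1, and w is positive

1


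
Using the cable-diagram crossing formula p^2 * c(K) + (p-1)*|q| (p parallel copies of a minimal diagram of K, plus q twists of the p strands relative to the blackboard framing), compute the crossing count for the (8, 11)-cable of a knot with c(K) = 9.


Step 1: Each of the c(K) crossings of the companion diagram becomes p*p = p^2 crossings among the p parallel strands, and each of the |q| twists s_1 s_2 ... s_(p-1) adds (p-1) crossings.
  Crossings = p^2 * c(K) + (p-1)*|q|
Step 2: = 8^2 * 9 + (8-1)*11
Step 3: = 64*9 + 7*11
Step 4: = 576 + 77 = 653

653


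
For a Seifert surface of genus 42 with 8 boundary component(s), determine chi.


chi = 2 - 2g - b
= 2 - 2*42 - 8
= 2 - 84 - 8 = -90

-90


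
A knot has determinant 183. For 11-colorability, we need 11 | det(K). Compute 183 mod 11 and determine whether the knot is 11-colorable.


Step 1: A knot is p-colorable if and only if p divides its determinant.
Step 2: Compute 183 mod 11.
183 = 16 * 11 + 7
Step 3: 183 mod 11 = 7
Step 4: The knot is 11-colorable: no

7


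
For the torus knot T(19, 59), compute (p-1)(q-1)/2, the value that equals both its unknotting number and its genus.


For a torus knot T(p,q), both the unknotting number and genus equal (p-1)(q-1)/2.
= (19-1)(59-1)/2
= 18*58/2
= 1044/2 = 522

522


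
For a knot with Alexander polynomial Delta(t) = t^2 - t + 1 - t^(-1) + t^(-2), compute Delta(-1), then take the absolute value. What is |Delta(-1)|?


Step 1: The polynomial has 5 terms with alternating signs, exponents from 2 down to -2.
Step 2: Substitute t = -1. The i-th term has coefficient (-1)^i and exponent (m-i),
  so its value is (-1)^i * (-1)^(m-i) = (-1)^m = 1 for every i.
Step 3: All 5 terms equal 1, so Delta(-1) = 5 * (1) = 5
Step 4: |Delta(-1)| = 5

5


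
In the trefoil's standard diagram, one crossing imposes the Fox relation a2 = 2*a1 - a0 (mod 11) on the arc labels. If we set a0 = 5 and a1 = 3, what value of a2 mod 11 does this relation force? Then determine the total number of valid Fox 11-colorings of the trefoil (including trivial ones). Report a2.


Step 1: Apply the given crossing relation 2*a1 - a0 - a2 = 0 (mod 11).
  a2 = 2*a1 - a0 mod 11
  a2 = 2*3 - 5 mod 11
  a2 = 6 - 5 mod 11
  a2 = 1 mod 11 = 1
Step 2: The trefoil has determinant 3.
  Number of Fox p-colorings (p prime) is p^2 if p = 3, else p.
  Since 11 does not divide 3, only trivial (constant) colorings exist.
  (So the trial a0 = 5, a1 = 3 with a0 != a1 does NOT extend to a valid coloring of the whole trefoil: the other two crossing relations require 3*(a1 - a0) = 0 (mod 11), which fails.)
  Total colorings = 11
Step 3: a2 = 1, total Fox 11-colorings = 11

1


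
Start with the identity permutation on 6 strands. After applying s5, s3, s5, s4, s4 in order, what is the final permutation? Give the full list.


Starting with identity [1, 2, 3, 4, 5, 6].
Apply generators in sequence:
  After s5: [1, 2, 3, 4, 6, 5]
  After s3: [1, 2, 4, 3, 6, 5]
  After s5: [1, 2, 4, 3, 5, 6]
  After s4: [1, 2, 4, 5, 3, 6]
  After s4: [1, 2, 4, 3, 5, 6]
Final permutation: [1, 2, 4, 3, 5, 6]

[1, 2, 4, 3, 5, 6]


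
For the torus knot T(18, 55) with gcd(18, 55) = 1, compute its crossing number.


For a torus knot T(p, q) with gcd(p,q)=1,
the crossing number is min(p*(q-1), q*(p-1)).
p*(q-1) = 18*54 = 972
q*(p-1) = 55*17 = 935
min(972, 935) = 935

935


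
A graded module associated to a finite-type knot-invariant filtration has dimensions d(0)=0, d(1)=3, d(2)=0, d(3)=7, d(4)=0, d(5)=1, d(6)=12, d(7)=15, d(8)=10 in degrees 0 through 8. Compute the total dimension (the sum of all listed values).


Total dimension = d(0) + d(1) + ... + d(8)
= 0 + 3 + 0 + 7 + 0 + 1 + 12 + 15 + 10
= 48

48


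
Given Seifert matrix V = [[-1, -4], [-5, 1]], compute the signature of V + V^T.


Step 1: V + V^T = [[-2, -9], [-9, 2]]
Step 2: trace = 0, det = -85
Step 3: Discriminant = 0^2 - 4*(-85) = 340
Step 4: Eigenvalues: 9.21954, -9.21954
Step 5: Signature = (# positive eigenvalues) - (# negative eigenvalues) = 0

0


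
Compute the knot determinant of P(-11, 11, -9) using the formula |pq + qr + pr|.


Step 1: Compute pq + qr + pr.
pq = (-11)*11 = -121
qr = 11*(-9) = -99
pr = (-11)*(-9) = 99
pq + qr + pr = -121 + (-99) + 99 = -121
Step 2: Take absolute value.
det(P(-11,11,-9)) = |-121| = 121

121


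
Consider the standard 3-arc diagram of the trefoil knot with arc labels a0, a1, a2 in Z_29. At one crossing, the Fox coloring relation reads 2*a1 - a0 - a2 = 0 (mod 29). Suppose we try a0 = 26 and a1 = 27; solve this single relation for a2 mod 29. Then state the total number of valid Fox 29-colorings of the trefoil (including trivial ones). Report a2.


Step 1: Apply the given crossing relation 2*a1 - a0 - a2 = 0 (mod 29).
  a2 = 2*a1 - a0 mod 29
  a2 = 2*27 - 26 mod 29
  a2 = 54 - 26 mod 29
  a2 = 28 mod 29 = 28
Step 2: The trefoil has determinant 3.
  Number of Fox p-colorings (p prime) is p^2 if p = 3, else p.
  Since 29 does not divide 3, only trivial (constant) colorings exist.
  (So the trial a0 = 26, a1 = 27 with a0 != a1 does NOT extend to a valid coloring of the whole trefoil: the other two crossing relations require 3*(a1 - a0) = 0 (mod 29), which fails.)
  Total colorings = 29
Step 3: a2 = 28, total Fox 29-colorings = 29

28


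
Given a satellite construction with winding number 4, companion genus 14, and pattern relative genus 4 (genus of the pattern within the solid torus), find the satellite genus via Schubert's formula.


Schubert: g(satellite) = g_rel(pattern) + |winding| * g(companion),
where g_rel(pattern) is the genus of the pattern relative to the solid torus.
= 4 + 4 * 14
= 4 + 56 = 60

60


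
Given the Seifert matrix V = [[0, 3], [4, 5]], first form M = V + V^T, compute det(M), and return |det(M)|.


Step 1: Form V + V^T where V = [[0, 3], [4, 5]]
  V^T = [[0, 4], [3, 5]]
  V + V^T = [[0, 7], [7, 10]]
Step 2: det(V + V^T) = 0*10 - 7*7
  = 0 - 49 = -49
Step 3: Knot determinant = |det(V + V^T)| = |-49| = 49

49


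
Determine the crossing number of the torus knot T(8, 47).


For a torus knot T(p, q) with gcd(p,q)=1,
the crossing number is min(p*(q-1), q*(p-1)).
p*(q-1) = 8*46 = 368
q*(p-1) = 47*7 = 329
min(368, 329) = 329

329


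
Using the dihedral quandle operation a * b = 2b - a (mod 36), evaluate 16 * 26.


16 * 26 = 2*26 - 16 mod 36
= 52 - 16 mod 36
= 36 mod 36 = 0

0


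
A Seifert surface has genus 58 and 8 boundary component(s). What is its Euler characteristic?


chi = 2 - 2g - b
= 2 - 2*58 - 8
= 2 - 116 - 8 = -122

-122


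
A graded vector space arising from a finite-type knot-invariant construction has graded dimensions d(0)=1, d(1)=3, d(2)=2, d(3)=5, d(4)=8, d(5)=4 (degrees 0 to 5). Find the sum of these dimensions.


Total dimension = d(0) + d(1) + ... + d(5)
= 1 + 3 + 2 + 5 + 8 + 4
= 23

23


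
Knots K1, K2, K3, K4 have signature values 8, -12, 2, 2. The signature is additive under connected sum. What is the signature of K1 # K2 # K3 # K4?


The signature is additive under connected sum.
signature(K1 # K2 # K3 # K4) = (8) + (-12) + (2) + (2)
= 0

0


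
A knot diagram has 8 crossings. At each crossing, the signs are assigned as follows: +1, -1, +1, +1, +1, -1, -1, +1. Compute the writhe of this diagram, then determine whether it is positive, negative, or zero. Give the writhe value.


Step 1: Count positive crossings (+1).
Positive crossings: 5
Step 2: Count negative crossings (-1).
Negative crossings: 3
Step 3: Writhe = (positive) - (negative)
w = 5 - 3 = 2
Step 4: |w| = 2, and w is positive

2


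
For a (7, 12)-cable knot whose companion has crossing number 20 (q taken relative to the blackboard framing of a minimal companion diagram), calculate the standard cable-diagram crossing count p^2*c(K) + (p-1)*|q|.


Step 1: Each of the c(K) crossings of the companion diagram becomes p*p = p^2 crossings among the p parallel strands, and each of the |q| twists s_1 s_2 ... s_(p-1) adds (p-1) crossings.
  Crossings = p^2 * c(K) + (p-1)*|q|
Step 2: = 7^2 * 20 + (7-1)*12
Step 3: = 49*20 + 6*12
Step 4: = 980 + 72 = 1052

1052


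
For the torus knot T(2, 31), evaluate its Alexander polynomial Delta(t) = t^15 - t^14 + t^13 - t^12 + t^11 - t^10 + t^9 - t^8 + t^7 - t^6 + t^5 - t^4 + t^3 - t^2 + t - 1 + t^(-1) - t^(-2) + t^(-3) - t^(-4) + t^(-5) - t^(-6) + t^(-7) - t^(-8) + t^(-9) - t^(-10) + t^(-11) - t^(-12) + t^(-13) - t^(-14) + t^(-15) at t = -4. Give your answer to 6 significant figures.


Substituting t = -4 into Delta(t) = t^15 - t^14 + t^13 - t^12 + t^11 - t^10 + t^9 - t^8 + t^7 - t^6 + t^5 - t^4 + t^3 - t^2 + t - 1 + t^(-1) - t^(-2) + t^(-3) - t^(-4) + t^(-5) - t^(-6) + t^(-7) - t^(-8) + t^(-9) - t^(-10) + t^(-11) - t^(-12) + t^(-13) - t^(-14) + t^(-15):
Term values: (-1073741824) + (-268435456) + (-67108864) + (-16777216) + (-4194304) + (-1048576) + (-262144) + (-65536) + (-16384) + (-4096) + (-1024) + (-256) + (-64) + (-16) + (-4) + (-1) + (-0.25) + (-0.0625) + (-0.015625) + (-0.00390625) + (-0.000976562) + (-0.000244141) + (-6.10352e-05) + (-1.52588e-05) + (-3.8147e-06) + (-9.53674e-07) + (-2.38419e-07) + (-5.96046e-08) + (-1.49012e-08) + (-3.72529e-09) + (-9.31323e-10)
Sum = -1431655765
Rounded to 6 significant figures: -1.43166e+09

-1.43166e+09


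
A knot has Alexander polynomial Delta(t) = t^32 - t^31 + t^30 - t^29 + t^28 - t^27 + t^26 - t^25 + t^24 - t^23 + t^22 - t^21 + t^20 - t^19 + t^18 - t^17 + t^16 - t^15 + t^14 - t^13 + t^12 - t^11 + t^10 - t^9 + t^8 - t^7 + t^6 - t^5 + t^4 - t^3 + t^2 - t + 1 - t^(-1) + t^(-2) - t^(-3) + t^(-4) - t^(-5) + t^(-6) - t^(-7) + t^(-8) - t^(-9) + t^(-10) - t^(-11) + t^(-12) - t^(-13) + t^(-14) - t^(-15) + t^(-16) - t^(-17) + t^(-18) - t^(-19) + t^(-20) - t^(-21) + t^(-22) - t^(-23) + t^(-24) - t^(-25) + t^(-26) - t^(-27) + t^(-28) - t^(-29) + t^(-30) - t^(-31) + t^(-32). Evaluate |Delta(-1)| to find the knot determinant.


Step 1: The polynomial has 65 terms with alternating signs, exponents from 32 down to -32.
Step 2: Substitute t = -1. The i-th term has coefficient (-1)^i and exponent (m-i),
  so its value is (-1)^i * (-1)^(m-i) = (-1)^m = 1 for every i.
Step 3: All 65 terms equal 1, so Delta(-1) = 65 * (1) = 65
Step 4: |Delta(-1)| = 65

65


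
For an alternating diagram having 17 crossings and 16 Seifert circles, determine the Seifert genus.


For alternating knots, g = (c - s + 1)/2.
= (17 - 16 + 1)/2
= 2/2 = 1

1


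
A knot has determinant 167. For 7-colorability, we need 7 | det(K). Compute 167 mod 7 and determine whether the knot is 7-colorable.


Step 1: A knot is p-colorable if and only if p divides its determinant.
Step 2: Compute 167 mod 7.
167 = 23 * 7 + 6
Step 3: 167 mod 7 = 6
Step 4: The knot is 7-colorable: no

6


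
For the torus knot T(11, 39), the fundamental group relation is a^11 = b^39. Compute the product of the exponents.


The relation is a^11 = b^39.
Product of exponents = 11 * 39
= 429

429


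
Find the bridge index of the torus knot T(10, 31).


The bridge number of T(p,q) is min(p,q).
min(10, 31) = 10

10


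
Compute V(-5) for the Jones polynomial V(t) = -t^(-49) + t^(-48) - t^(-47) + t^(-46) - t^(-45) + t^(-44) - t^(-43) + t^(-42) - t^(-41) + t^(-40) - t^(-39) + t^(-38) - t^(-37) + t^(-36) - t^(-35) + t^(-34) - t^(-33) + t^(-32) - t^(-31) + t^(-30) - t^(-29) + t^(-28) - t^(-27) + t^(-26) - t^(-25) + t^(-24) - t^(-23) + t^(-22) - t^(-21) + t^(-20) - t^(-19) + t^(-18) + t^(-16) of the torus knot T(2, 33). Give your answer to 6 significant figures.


Substituting t = -5 into V(t) = -t^(-49) + t^(-48) - t^(-47) + t^(-46) - t^(-45) + t^(-44) - t^(-43) + t^(-42) - t^(-41) + t^(-40) - t^(-39) + t^(-38) - t^(-37) + t^(-36) - t^(-35) + t^(-34) - t^(-33) + t^(-32) - t^(-31) + t^(-30) - t^(-29) + t^(-28) - t^(-27) + t^(-26) - t^(-25) + t^(-24) - t^(-23) + t^(-22) - t^(-21) + t^(-20) - t^(-19) + t^(-18) + t^(-16):
  (-)t^(-49) = 5.6295e-35
  (+)t^(-48) = 2.81475e-34
  (-)t^(-47) = 1.40737e-33
  (+)t^(-46) = 7.03687e-33
  (-)t^(-45) = 3.51844e-32
  (+)t^(-44) = 1.75922e-31
  (-)t^(-43) = 8.79609e-31
  (+)t^(-42) = 4.39805e-30
  (-)t^(-41) = 2.19902e-29
  (+)t^(-40) = 1.09951e-28
  (-)t^(-39) = 5.49756e-28
  (+)t^(-38) = 2.74878e-27
  (-)t^(-37) = 1.37439e-26
  (+)t^(-36) = 6.87195e-26
  (-)t^(-35) = 3.43597e-25
  (+)t^(-34) = 1.71799e-24
  (-)t^(-33) = 8.58993e-24
  (+)t^(-32) = 4.29497e-23
  (-)t^(-31) = 2.14748e-22
  (+)t^(-30) = 1.07374e-21
  (-)t^(-29) = 5.36871e-21
  (+)t^(-28) = 2.68435e-20
  (-)t^(-27) = 1.34218e-19
  (+)t^(-26) = 6.71089e-19
  (-)t^(-25) = 3.35544e-18
  (+)t^(-24) = 1.67772e-17
  (-)t^(-23) = 8.38861e-17
  (+)t^(-22) = 4.1943e-16
  (-)t^(-21) = 2.09715e-15
  (+)t^(-20) = 1.04858e-14
  (-)t^(-19) = 5.24288e-14
  (+)t^(-18) = 2.62144e-13
  (+)t^(-16) = 6.5536e-12
Sum = (5.6295e-35) + (2.81475e-34) + (1.40737e-33) + (7.03687e-33) + (3.51844e-32) + (1.75922e-31) + (8.79609e-31) + (4.39805e-30) + (2.19902e-29) + (1.09951e-28) + (5.49756e-28) + (2.74878e-27) + (1.37439e-26) + (6.87195e-26) + (3.43597e-25) + (1.71799e-24) + (8.58993e-24) + (4.29497e-23) + (2.14748e-22) + (1.07374e-21) + (5.36871e-21) + (2.68435e-20) + (1.34218e-19) + (6.71089e-19) + (3.35544e-18) + (1.67772e-17) + (8.38861e-17) + (4.1943e-16) + (2.09715e-15) + (1.04858e-14) + (5.24288e-14) + (2.62144e-13) + (6.5536e-12)
= 6.88128e-12
Rounded to 6 significant figures: 6.88128e-12

6.88128e-12


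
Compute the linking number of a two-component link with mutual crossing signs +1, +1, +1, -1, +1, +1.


Step 1: Count positive crossings: 5
Step 2: Count negative crossings: 1
Step 3: Sum of signs = 5 - 1 = 4
Step 4: Linking number = sum/2 = 4/2 = 2

2


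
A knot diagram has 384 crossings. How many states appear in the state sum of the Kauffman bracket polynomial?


Each crossing contributes 2 choices (A-smoothing or B-smoothing).
Total states = 2^384 = 39402006196394479212279040100143613805079739270465446667948293404245721771497210611414266254884915640806627990306816

39402006196394479212279040100143613805079739270465446667948293404245721771497210611414266254884915640806627990306816


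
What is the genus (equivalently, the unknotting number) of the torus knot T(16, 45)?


For a torus knot T(p,q), both the unknotting number and genus equal (p-1)(q-1)/2.
= (16-1)(45-1)/2
= 15*44/2
= 660/2 = 330

330


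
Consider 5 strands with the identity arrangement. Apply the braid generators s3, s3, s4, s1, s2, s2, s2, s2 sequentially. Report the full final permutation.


Starting with identity [1, 2, 3, 4, 5].
Apply generators in sequence:
  After s3: [1, 2, 4, 3, 5]
  After s3: [1, 2, 3, 4, 5]
  After s4: [1, 2, 3, 5, 4]
  After s1: [2, 1, 3, 5, 4]
  After s2: [2, 3, 1, 5, 4]
  After s2: [2, 1, 3, 5, 4]
  After s2: [2, 3, 1, 5, 4]
  After s2: [2, 1, 3, 5, 4]
Final permutation: [2, 1, 3, 5, 4]

[2, 1, 3, 5, 4]


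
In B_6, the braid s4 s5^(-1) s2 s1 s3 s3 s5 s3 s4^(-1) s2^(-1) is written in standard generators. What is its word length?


The word length counts the number of generators (including inverses).
Listing each generator: s4, s5^(-1), s2, s1, s3, s3, s5, s3, s4^(-1), s2^(-1)
There are 10 generators in this braid word.

10


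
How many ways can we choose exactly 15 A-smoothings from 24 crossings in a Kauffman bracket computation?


We choose which 15 of 24 crossings get A-smoothings.
C(24, 15) = 24! / (15! * 9!)
= 1307504

1307504


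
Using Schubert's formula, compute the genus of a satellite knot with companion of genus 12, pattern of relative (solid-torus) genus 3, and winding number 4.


Schubert: g(satellite) = g_rel(pattern) + |winding| * g(companion),
where g_rel(pattern) is the genus of the pattern relative to the solid torus.
= 3 + 4 * 12
= 3 + 48 = 51

51


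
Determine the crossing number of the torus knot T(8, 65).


For a torus knot T(p, q) with gcd(p,q)=1,
the crossing number is min(p*(q-1), q*(p-1)).
p*(q-1) = 8*64 = 512
q*(p-1) = 65*7 = 455
min(512, 455) = 455

455


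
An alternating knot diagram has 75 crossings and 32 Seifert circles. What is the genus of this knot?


For alternating knots, g = (c - s + 1)/2.
= (75 - 32 + 1)/2
= 44/2 = 22

22


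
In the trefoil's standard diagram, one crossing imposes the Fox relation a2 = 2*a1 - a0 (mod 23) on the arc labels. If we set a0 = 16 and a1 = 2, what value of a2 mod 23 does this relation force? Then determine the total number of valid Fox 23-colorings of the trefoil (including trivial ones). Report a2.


Step 1: Apply the given crossing relation 2*a1 - a0 - a2 = 0 (mod 23).
  a2 = 2*a1 - a0 mod 23
  a2 = 2*2 - 16 mod 23
  a2 = 4 - 16 mod 23
  a2 = -12 mod 23 = 11
Step 2: The trefoil has determinant 3.
  Number of Fox p-colorings (p prime) is p^2 if p = 3, else p.
  Since 23 does not divide 3, only trivial (constant) colorings exist.
  (So the trial a0 = 16, a1 = 2 with a0 != a1 does NOT extend to a valid coloring of the whole trefoil: the other two crossing relations require 3*(a1 - a0) = 0 (mod 23), which fails.)
  Total colorings = 23
Step 3: a2 = 11, total Fox 23-colorings = 23

11


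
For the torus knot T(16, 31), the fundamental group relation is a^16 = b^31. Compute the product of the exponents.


The relation is a^16 = b^31.
Product of exponents = 16 * 31
= 496

496


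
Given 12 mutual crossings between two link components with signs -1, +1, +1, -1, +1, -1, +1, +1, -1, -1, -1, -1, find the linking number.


Step 1: Count positive crossings: 5
Step 2: Count negative crossings: 7
Step 3: Sum of signs = 5 - 7 = -2
Step 4: Linking number = sum/2 = -2/2 = -1

-1


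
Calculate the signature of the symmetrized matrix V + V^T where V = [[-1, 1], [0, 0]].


Step 1: V + V^T = [[-2, 1], [1, 0]]
Step 2: trace = -2, det = -1
Step 3: Discriminant = (-2)^2 - 4*(-1) = 8
Step 4: Eigenvalues: 0.414214, -2.41421
Step 5: Signature = (# positive eigenvalues) - (# negative eigenvalues) = 0

0


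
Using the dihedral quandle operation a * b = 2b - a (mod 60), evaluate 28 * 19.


28 * 19 = 2*19 - 28 mod 60
= 38 - 28 mod 60
= 10 mod 60 = 10

10


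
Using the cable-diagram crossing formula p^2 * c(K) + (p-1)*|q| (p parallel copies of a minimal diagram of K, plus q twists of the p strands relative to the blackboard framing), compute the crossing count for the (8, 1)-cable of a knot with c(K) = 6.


Step 1: Each of the c(K) crossings of the companion diagram becomes p*p = p^2 crossings among the p parallel strands, and each of the |q| twists s_1 s_2 ... s_(p-1) adds (p-1) crossings.
  Crossings = p^2 * c(K) + (p-1)*|q|
Step 2: = 8^2 * 6 + (8-1)*1
Step 3: = 64*6 + 7*1
Step 4: = 384 + 7 = 391

391


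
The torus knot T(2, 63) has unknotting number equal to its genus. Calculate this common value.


For a torus knot T(p,q), both the unknotting number and genus equal (p-1)(q-1)/2.
= (2-1)(63-1)/2
= 1*62/2
= 62/2 = 31

31


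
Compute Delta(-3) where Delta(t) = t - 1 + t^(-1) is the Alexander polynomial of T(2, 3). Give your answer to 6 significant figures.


Substituting t = -3 into Delta(t) = t - 1 + t^(-1):
Term values: (-3) + (-1) + (-0.333333)
Sum = -4.333333333
Rounded to 6 significant figures: -4.33333

-4.33333


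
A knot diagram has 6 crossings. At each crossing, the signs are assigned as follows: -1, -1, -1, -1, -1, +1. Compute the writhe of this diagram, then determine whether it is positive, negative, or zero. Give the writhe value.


Step 1: Count positive crossings (+1).
Positive crossings: 1
Step 2: Count negative crossings (-1).
Negative crossings: 5
Step 3: Writhe = (positive) - (negative)
w = 1 - 5 = -4
Step 4: |w| = 4, and w is negative

-4


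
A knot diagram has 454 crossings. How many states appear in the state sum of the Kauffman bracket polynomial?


Each crossing contributes 2 choices (A-smoothing or B-smoothing).
Total states = 2^454 = 46517678354918840995156723704832290198633047083988355858015372747560914439257467092876227245680868195888801382801035387746214504231337984

46517678354918840995156723704832290198633047083988355858015372747560914439257467092876227245680868195888801382801035387746214504231337984
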